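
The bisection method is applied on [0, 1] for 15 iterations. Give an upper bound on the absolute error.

Bisection error bound: |error| ≤ (b-a)/2^n
|error| ≤ (1 - 0)/2^15 = 1/2^15
|error| ≤ 0.0000305176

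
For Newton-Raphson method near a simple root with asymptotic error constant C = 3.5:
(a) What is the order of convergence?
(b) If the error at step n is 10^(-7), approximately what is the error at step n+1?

(a) Newton-Raphson has quadratic (order 2) convergence near simple roots.
    This means |e_{n+1}| ≈ C|e_n|².

(b) With |e_n| = 10^(-7) and C = 3.5:
    |e_{n+1}| ≈ 3.5 × (10^(-7))² = 3.5 × 10^(-14)

(a) 2 (quadratic); (b) |e_{n+1}| ≈ 3.500e-14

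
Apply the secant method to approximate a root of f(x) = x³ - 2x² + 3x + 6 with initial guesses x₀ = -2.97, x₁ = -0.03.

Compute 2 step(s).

f(x) = x³ - 2x² + 3x + 6
x₀ = -2.97, x₁ = -0.03

Secant formula: x_{n+1} = x_n - f(x_n)(x_n - x_{n-1})/(f(x_n) - f(x_{n-1}))

Iteration 1:
  f(-2.970000) = -46.749873
  f(-0.030000) = 5.908173
  x_2 = -0.030000 - 5.908173×(-0.030000 - (-2.970000))/(5.908173 - (-46.749873))
       = -0.359865
Iteration 2:
  f(-0.030000) = 5.908173
  f(-0.359865) = 4.614797
  x_3 = -0.359865 - 4.614797×(-0.359865 - (-0.030000))/(4.614797 - 5.908173)
       = -1.536830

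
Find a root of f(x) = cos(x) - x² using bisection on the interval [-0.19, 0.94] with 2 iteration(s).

f(x) = cos(x) - x²
Initial interval: [-0.19, 0.94]

Iteration 1:
  c_1 = (-0.190000 + 0.940000)/2 = 0.375000
  f(c_1) = f(0.375000) = 0.789883
  f(a) × f(c) ≥ 0, new interval: [0.375000, 0.940000]
Iteration 2:
  c_2 = (0.375000 + 0.940000)/2 = 0.657500
  f(c_2) = f(0.657500) = 0.359216
  f(a) × f(c) ≥ 0, new interval: [0.657500, 0.940000]

After 2 iteration(s), the approximation is c_2 = 0.657500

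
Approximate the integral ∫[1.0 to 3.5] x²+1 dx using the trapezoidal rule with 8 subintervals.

f(x) = x²+1
a = 1.0, b = 3.5, n = 8
h = (b - a)/n = 0.312500

Trapezoidal rule: (h/2)[f(x₀) + 2f(x₁) + 2f(x₂) + ... + f(xₙ)]

x_0 = 1.0000, f(x_0) = 2.000000, coefficient = 1
x_1 = 1.3125, f(x_1) = 2.722656, coefficient = 2
x_2 = 1.6250, f(x_2) = 3.640625, coefficient = 2
x_3 = 1.9375, f(x_3) = 4.753906, coefficient = 2
x_4 = 2.2500, f(x_4) = 6.062500, coefficient = 2
x_5 = 2.5625, f(x_5) = 7.566406, coefficient = 2
x_6 = 2.8750, f(x_6) = 9.265625, coefficient = 2
x_7 = 3.1875, f(x_7) = 11.160156, coefficient = 2
x_8 = 3.5000, f(x_8) = 13.250000, coefficient = 1

I ≈ (0.312500/2) × 105.593750 = 16.499023
Exact value: 16.458333
Error: 0.040690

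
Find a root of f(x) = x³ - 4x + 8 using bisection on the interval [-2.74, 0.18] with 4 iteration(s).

f(x) = x³ - 4x + 8
Initial interval: [-2.74, 0.18]

Iteration 1:
  c_1 = (-2.740000 + 0.180000)/2 = -1.280000
  f(c_1) = f(-1.280000) = 11.022848
  f(a) × f(c) < 0, new interval: [-2.740000, -1.280000]
Iteration 2:
  c_2 = (-2.740000 + (-1.280000))/2 = -2.010000
  f(c_2) = f(-2.010000) = 7.919399
  f(a) × f(c) < 0, new interval: [-2.740000, -2.010000]
Iteration 3:
  c_3 = (-2.740000 + (-2.010000))/2 = -2.375000
  f(c_3) = f(-2.375000) = 4.103516
  f(a) × f(c) < 0, new interval: [-2.740000, -2.375000]
Iteration 4:
  c_4 = (-2.740000 + (-2.375000))/2 = -2.557500
  f(c_4) = f(-2.557500) = 1.501888
  f(a) × f(c) < 0, new interval: [-2.740000, -2.557500]

After 4 iteration(s), the approximation is c_4 = -2.557500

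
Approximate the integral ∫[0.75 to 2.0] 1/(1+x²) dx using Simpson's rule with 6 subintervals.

f(x) = 1/(1+x²)
a = 0.75, b = 2.0, n = 6
h = (b - a)/n = 0.208333

Simpson's rule: (h/3)[f(x₀) + 4f(x₁) + 2f(x₂) + ... + f(xₙ)]

x_0 = 0.7500, f(x_0) = 0.640000, coefficient = 1
x_1 = 0.9583, f(x_1) = 0.521267, coefficient = 4
x_2 = 1.1667, f(x_2) = 0.423529, coefficient = 2
x_3 = 1.3750, f(x_3) = 0.345946, coefficient = 4
x_4 = 1.5833, f(x_4) = 0.285149, coefficient = 2
x_5 = 1.7917, f(x_5) = 0.237526, coefficient = 4
x_6 = 2.0000, f(x_6) = 0.200000, coefficient = 1

I ≈ (0.208333/3) × 6.676311 = 0.463633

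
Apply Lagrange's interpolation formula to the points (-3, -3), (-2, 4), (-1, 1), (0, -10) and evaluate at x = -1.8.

Lagrange interpolation formula:
P(x) = Σ yᵢ × Lᵢ(x)
where Lᵢ(x) = Π_{j≠i} (x - xⱼ)/(xᵢ - xⱼ)

L_0(-1.8) = (-1.8 - (-2))/(-3 - (-2)) × (-1.8 - (-1))/(-3 - (-1)) × (-1.8 - 0)/(-3 - 0) = -0.048000
L_1(-1.8) = (-1.8 - (-3))/(-2 - (-3)) × (-1.8 - (-1))/(-2 - (-1)) × (-1.8 - 0)/(-2 - 0) = 0.864000
L_2(-1.8) = (-1.8 - (-3))/(-1 - (-3)) × (-1.8 - (-2))/(-1 - (-2)) × (-1.8 - 0)/(-1 - 0) = 0.216000
L_3(-1.8) = (-1.8 - (-3))/(0 - (-3)) × (-1.8 - (-2))/(0 - (-2)) × (-1.8 - (-1))/(0 - (-1)) = -0.032000

P(-1.8) = (-3)×L_0(-1.8) + 4×L_1(-1.8) + 1×L_2(-1.8) + (-10)×L_3(-1.8)
P(-1.8) = 4.136000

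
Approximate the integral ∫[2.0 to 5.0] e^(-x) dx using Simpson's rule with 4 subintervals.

f(x) = e^(-x)
a = 2.0, b = 5.0, n = 4
h = (b - a)/n = 0.750000

Simpson's rule: (h/3)[f(x₀) + 4f(x₁) + 2f(x₂) + ... + f(xₙ)]

x_0 = 2.0000, f(x_0) = 0.135335, coefficient = 1
x_1 = 2.7500, f(x_1) = 0.063928, coefficient = 4
x_2 = 3.5000, f(x_2) = 0.030197, coefficient = 2
x_3 = 4.2500, f(x_3) = 0.014264, coefficient = 4
x_4 = 5.0000, f(x_4) = 0.006738, coefficient = 1

I ≈ (0.750000/3) × 0.515236 = 0.128809
Exact value: 0.128597
Error: 0.000212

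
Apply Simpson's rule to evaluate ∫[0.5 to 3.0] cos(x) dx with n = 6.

f(x) = cos(x)
a = 0.5, b = 3.0, n = 6
h = (b - a)/n = 0.416667

Simpson's rule: (h/3)[f(x₀) + 4f(x₁) + 2f(x₂) + ... + f(xₙ)]

x_0 = 0.5000, f(x_0) = 0.877583, coefficient = 1
x_1 = 0.9167, f(x_1) = 0.608469, coefficient = 4
x_2 = 1.3333, f(x_2) = 0.235238, coefficient = 2
x_3 = 1.7500, f(x_3) = -0.178246, coefficient = 4
x_4 = 2.1667, f(x_4) = -0.561229, coefficient = 2
x_5 = 2.5833, f(x_5) = -0.848178, coefficient = 4
x_6 = 3.0000, f(x_6) = -0.989992, coefficient = 1

I ≈ (0.416667/3) × -2.436216 = -0.338363
Exact value: -0.338306
Error: 0.000058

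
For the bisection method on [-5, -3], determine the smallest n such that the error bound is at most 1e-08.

We need (b-a)/2^n ≤ 1e-08
(-3 - (-5))/2^n ≤ 1e-08
2/2^n ≤ 1e-08
2^n ≥ 200000000
n ≥ log₂(200000000) = 27.58
n ≥ 28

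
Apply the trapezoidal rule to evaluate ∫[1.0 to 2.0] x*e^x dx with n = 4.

f(x) = x*e^x
a = 1.0, b = 2.0, n = 4
h = (b - a)/n = 0.250000

Trapezoidal rule: (h/2)[f(x₀) + 2f(x₁) + 2f(x₂) + ... + f(xₙ)]

x_0 = 1.0000, f(x_0) = 2.718282, coefficient = 1
x_1 = 1.2500, f(x_1) = 4.362929, coefficient = 2
x_2 = 1.5000, f(x_2) = 6.722534, coefficient = 2
x_3 = 1.7500, f(x_3) = 10.070555, coefficient = 2
x_4 = 2.0000, f(x_4) = 14.778112, coefficient = 1

I ≈ (0.250000/2) × 59.808428 = 7.476053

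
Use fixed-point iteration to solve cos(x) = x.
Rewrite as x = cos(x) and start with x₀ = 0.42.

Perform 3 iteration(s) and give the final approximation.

Equation: cos(x) = x
Fixed-point form: x = cos(x)
x₀ = 0.42

x_1 = g(0.420000) = 0.913089
x_2 = g(0.913089) = 0.611304
x_3 = g(0.611304) = 0.818900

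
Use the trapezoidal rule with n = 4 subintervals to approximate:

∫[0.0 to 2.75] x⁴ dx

f(x) = x⁴
a = 0.0, b = 2.75, n = 4
h = (b - a)/n = 0.687500

Trapezoidal rule: (h/2)[f(x₀) + 2f(x₁) + 2f(x₂) + ... + f(xₙ)]

x_0 = 0.0000, f(x_0) = 0.000000, coefficient = 1
x_1 = 0.6875, f(x_1) = 0.223404, coefficient = 2
x_2 = 1.3750, f(x_2) = 3.574463, coefficient = 2
x_3 = 2.0625, f(x_3) = 18.095718, coefficient = 2
x_4 = 2.7500, f(x_4) = 57.191406, coefficient = 1

I ≈ (0.687500/2) × 100.978577 = 34.711386
Exact value: 31.455273
Error: 3.256112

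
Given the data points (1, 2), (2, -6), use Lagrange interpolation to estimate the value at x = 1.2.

Lagrange interpolation formula:
P(x) = Σ yᵢ × Lᵢ(x)
where Lᵢ(x) = Π_{j≠i} (x - xⱼ)/(xᵢ - xⱼ)

L_0(1.2) = (1.2 - 2)/(1 - 2) = 0.800000
L_1(1.2) = (1.2 - 1)/(2 - 1) = 0.200000

P(1.2) = 2×L_0(1.2) + (-6)×L_1(1.2)
P(1.2) = 0.400000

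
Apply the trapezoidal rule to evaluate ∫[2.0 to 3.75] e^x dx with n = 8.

f(x) = e^x
a = 2.0, b = 3.75, n = 8
h = (b - a)/n = 0.218750

Trapezoidal rule: (h/2)[f(x₀) + 2f(x₁) + 2f(x₂) + ... + f(xₙ)]

x_0 = 2.0000, f(x_0) = 7.389056, coefficient = 1
x_1 = 2.2188, f(x_1) = 9.195829, coefficient = 2
x_2 = 2.4375, f(x_2) = 11.444394, coefficient = 2
x_3 = 2.6562, f(x_3) = 14.242778, coefficient = 2
x_4 = 2.8750, f(x_4) = 17.725424, coefficient = 2
x_5 = 3.0938, f(x_5) = 22.059647, coefficient = 2
x_6 = 3.3125, f(x_6) = 27.453674, coefficient = 2
x_7 = 3.5312, f(x_7) = 34.166649, coefficient = 2
x_8 = 3.7500, f(x_8) = 42.521082, coefficient = 1

I ≈ (0.218750/2) × 322.486929 = 35.272008
Exact value: 35.132026
Error: 0.139982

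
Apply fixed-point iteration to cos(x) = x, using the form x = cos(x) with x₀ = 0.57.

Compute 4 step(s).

Equation: cos(x) = x
Fixed-point form: x = cos(x)
x₀ = 0.57

x_1 = g(0.570000) = 0.841901
x_2 = g(0.841901) = 0.666046
x_3 = g(0.666046) = 0.786271
x_4 = g(0.786271) = 0.706489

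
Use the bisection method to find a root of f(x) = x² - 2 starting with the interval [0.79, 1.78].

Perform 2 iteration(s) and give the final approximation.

f(x) = x² - 2
Initial interval: [0.79, 1.78]

Iteration 1:
  c_1 = (0.790000 + 1.780000)/2 = 1.285000
  f(c_1) = f(1.285000) = -0.348775
  f(a) × f(c) ≥ 0, new interval: [1.285000, 1.780000]
Iteration 2:
  c_2 = (1.285000 + 1.780000)/2 = 1.532500
  f(c_2) = f(1.532500) = 0.348556
  f(a) × f(c) < 0, new interval: [1.285000, 1.532500]

After 2 iteration(s), the approximation is c_2 = 1.532500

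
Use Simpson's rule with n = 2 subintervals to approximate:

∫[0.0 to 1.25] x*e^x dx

f(x) = x*e^x
a = 0.0, b = 1.25, n = 2
h = (b - a)/n = 0.625000

Simpson's rule: (h/3)[f(x₀) + 4f(x₁) + 2f(x₂) + ... + f(xₙ)]

x_0 = 0.0000, f(x_0) = 0.000000, coefficient = 1
x_1 = 0.6250, f(x_1) = 1.167654, coefficient = 4
x_2 = 1.2500, f(x_2) = 4.362929, coefficient = 1

I ≈ (0.625000/3) × 9.033544 = 1.881988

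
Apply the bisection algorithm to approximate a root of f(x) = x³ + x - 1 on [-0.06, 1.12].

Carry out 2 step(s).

f(x) = x³ + x - 1
Initial interval: [-0.06, 1.12]

Iteration 1:
  c_1 = (-0.060000 + 1.120000)/2 = 0.530000
  f(c_1) = f(0.530000) = -0.321123
  f(a) × f(c) ≥ 0, new interval: [0.530000, 1.120000]
Iteration 2:
  c_2 = (0.530000 + 1.120000)/2 = 0.825000
  f(c_2) = f(0.825000) = 0.386516
  f(a) × f(c) < 0, new interval: [0.530000, 0.825000]

After 2 iteration(s), the approximation is c_2 = 0.825000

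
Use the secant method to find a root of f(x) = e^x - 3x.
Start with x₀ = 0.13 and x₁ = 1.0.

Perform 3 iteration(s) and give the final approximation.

f(x) = e^x - 3x
x₀ = 0.13, x₁ = 1.0

Secant formula: x_{n+1} = x_n - f(x_n)(x_n - x_{n-1})/(f(x_n) - f(x_{n-1}))

Iteration 1:
  f(0.130000) = 0.748828
  f(1.000000) = -0.281718
  x_2 = 1.000000 - (-0.281718)×(1.000000 - 0.130000)/(-0.281718 - 0.748828)
       = 0.762170
Iteration 2:
  f(1.000000) = -0.281718
  f(0.762170) = -0.143589
  x_3 = 0.762170 - (-0.143589)×(0.762170 - 1.000000)/(-0.143589 - (-0.281718))
       = 0.514940
Iteration 3:
  f(0.762170) = -0.143589
  f(0.514940) = 0.128718
  x_4 = 0.514940 - 0.128718×(0.514940 - 0.762170)/(0.128718 - (-0.143589))
       = 0.631804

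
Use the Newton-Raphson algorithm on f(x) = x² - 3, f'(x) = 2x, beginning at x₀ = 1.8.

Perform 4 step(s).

f(x) = x² - 3
f'(x) = 2x
x₀ = 1.8

Newton-Raphson formula: x_{n+1} = x_n - f(x_n)/f'(x_n)

Iteration 1:
  f(1.800000) = 0.240000
  f'(1.800000) = 3.600000
  x_1 = 1.800000 - 0.240000/3.600000 = 1.733333
Iteration 2:
  f(1.733333) = 0.004444
  f'(1.733333) = 3.466667
  x_2 = 1.733333 - 0.004444/3.466667 = 1.732051
Iteration 3:
  f(1.732051) = 0.000002
  f'(1.732051) = 3.464103
  x_3 = 1.732051 - 0.000002/3.464103 = 1.732051
Iteration 4:
  f(1.732051) = 0.000000
  f'(1.732051) = 3.464102
  x_4 = 1.732051 - 0.000000/3.464102 = 1.732051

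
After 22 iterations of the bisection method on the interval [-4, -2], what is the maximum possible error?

Bisection error bound: |error| ≤ (b-a)/2^n
|error| ≤ (-2 - (-4))/2^22 = 2/2^22
|error| ≤ 0.0000004768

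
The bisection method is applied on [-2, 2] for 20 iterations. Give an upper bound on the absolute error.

Bisection error bound: |error| ≤ (b-a)/2^n
|error| ≤ (2 - (-2))/2^20 = 4/2^20
|error| ≤ 0.0000038147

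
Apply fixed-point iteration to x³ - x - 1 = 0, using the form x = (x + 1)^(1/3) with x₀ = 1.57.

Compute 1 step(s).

Equation: x³ - x - 1 = 0
Fixed-point form: x = (x + 1)^(1/3)
x₀ = 1.57

x_1 = g(1.570000) = 1.369760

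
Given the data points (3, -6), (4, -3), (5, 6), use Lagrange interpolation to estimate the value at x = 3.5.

Lagrange interpolation formula:
P(x) = Σ yᵢ × Lᵢ(x)
where Lᵢ(x) = Π_{j≠i} (x - xⱼ)/(xᵢ - xⱼ)

L_0(3.5) = (3.5 - 4)/(3 - 4) × (3.5 - 5)/(3 - 5) = 0.375000
L_1(3.5) = (3.5 - 3)/(4 - 3) × (3.5 - 5)/(4 - 5) = 0.750000
L_2(3.5) = (3.5 - 3)/(5 - 3) × (3.5 - 4)/(5 - 4) = -0.125000

P(3.5) = (-6)×L_0(3.5) + (-3)×L_1(3.5) + 6×L_2(3.5)
P(3.5) = -5.250000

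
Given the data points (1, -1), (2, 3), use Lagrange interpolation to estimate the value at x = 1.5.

Lagrange interpolation formula:
P(x) = Σ yᵢ × Lᵢ(x)
where Lᵢ(x) = Π_{j≠i} (x - xⱼ)/(xᵢ - xⱼ)

L_0(1.5) = (1.5 - 2)/(1 - 2) = 0.500000
L_1(1.5) = (1.5 - 1)/(2 - 1) = 0.500000

P(1.5) = (-1)×L_0(1.5) + 3×L_1(1.5)
P(1.5) = 1.000000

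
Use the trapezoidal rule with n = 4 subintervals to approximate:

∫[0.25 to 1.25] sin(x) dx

f(x) = sin(x)
a = 0.25, b = 1.25, n = 4
h = (b - a)/n = 0.250000

Trapezoidal rule: (h/2)[f(x₀) + 2f(x₁) + 2f(x₂) + ... + f(xₙ)]

x_0 = 0.2500, f(x_0) = 0.247404, coefficient = 1
x_1 = 0.5000, f(x_1) = 0.479426, coefficient = 2
x_2 = 0.7500, f(x_2) = 0.681639, coefficient = 2
x_3 = 1.0000, f(x_3) = 0.841471, coefficient = 2
x_4 = 1.2500, f(x_4) = 0.948985, coefficient = 1

I ≈ (0.250000/2) × 5.201459 = 0.650182
Exact value: 0.653590
Error: 0.003408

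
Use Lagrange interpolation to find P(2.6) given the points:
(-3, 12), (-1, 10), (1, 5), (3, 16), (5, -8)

Lagrange interpolation formula:
P(x) = Σ yᵢ × Lᵢ(x)
where Lᵢ(x) = Π_{j≠i} (x - xⱼ)/(xᵢ - xⱼ)

L_0(2.6) = (2.6 - (-1))/(-3 - (-1)) × (2.6 - 1)/(-3 - 1) × (2.6 - 3)/(-3 - 3) × (2.6 - 5)/(-3 - 5) = 0.014400
L_1(2.6) = (2.6 - (-3))/(-1 - (-3)) × (2.6 - 1)/(-1 - 1) × (2.6 - 3)/(-1 - 3) × (2.6 - 5)/(-1 - 5) = -0.089600
L_2(2.6) = (2.6 - (-3))/(1 - (-3)) × (2.6 - (-1))/(1 - (-1)) × (2.6 - 3)/(1 - 3) × (2.6 - 5)/(1 - 5) = 0.302400
L_3(2.6) = (2.6 - (-3))/(3 - (-3)) × (2.6 - (-1))/(3 - (-1)) × (2.6 - 1)/(3 - 1) × (2.6 - 5)/(3 - 5) = 0.806400
L_4(2.6) = (2.6 - (-3))/(5 - (-3)) × (2.6 - (-1))/(5 - (-1)) × (2.6 - 1)/(5 - 1) × (2.6 - 3)/(5 - 3) = -0.033600

P(2.6) = 12×L_0(2.6) + 10×L_1(2.6) + 5×L_2(2.6) + 16×L_3(2.6) + (-8)×L_4(2.6)
P(2.6) = 13.960000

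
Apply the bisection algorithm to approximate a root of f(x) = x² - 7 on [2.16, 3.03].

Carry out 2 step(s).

f(x) = x² - 7
Initial interval: [2.16, 3.03]

Iteration 1:
  c_1 = (2.160000 + 3.030000)/2 = 2.595000
  f(c_1) = f(2.595000) = -0.265975
  f(a) × f(c) ≥ 0, new interval: [2.595000, 3.030000]
Iteration 2:
  c_2 = (2.595000 + 3.030000)/2 = 2.812500
  f(c_2) = f(2.812500) = 0.910156
  f(a) × f(c) < 0, new interval: [2.595000, 2.812500]

After 2 iteration(s), the approximation is c_2 = 2.812500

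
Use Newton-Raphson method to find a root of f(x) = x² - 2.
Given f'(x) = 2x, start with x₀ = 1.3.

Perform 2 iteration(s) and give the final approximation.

f(x) = x² - 2
f'(x) = 2x
x₀ = 1.3

Newton-Raphson formula: x_{n+1} = x_n - f(x_n)/f'(x_n)

Iteration 1:
  f(1.300000) = -0.310000
  f'(1.300000) = 2.600000
  x_1 = 1.300000 - (-0.310000)/2.600000 = 1.419231
Iteration 2:
  f(1.419231) = 0.014216
  f'(1.419231) = 2.838462
  x_2 = 1.419231 - 0.014216/2.838462 = 1.414222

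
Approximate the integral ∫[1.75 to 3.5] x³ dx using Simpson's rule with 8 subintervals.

f(x) = x³
a = 1.75, b = 3.5, n = 8
h = (b - a)/n = 0.218750

Simpson's rule: (h/3)[f(x₀) + 4f(x₁) + 2f(x₂) + ... + f(xₙ)]

x_0 = 1.7500, f(x_0) = 5.359375, coefficient = 1
x_1 = 1.9688, f(x_1) = 7.630829, coefficient = 4
x_2 = 2.1875, f(x_2) = 10.467529, coefficient = 2
x_3 = 2.4062, f(x_3) = 13.932281, coefficient = 4
x_4 = 2.6250, f(x_4) = 18.087891, coefficient = 2
x_5 = 2.8438, f(x_5) = 22.997162, coefficient = 4
x_6 = 3.0625, f(x_6) = 28.722900, coefficient = 2
x_7 = 3.2812, f(x_7) = 35.327911, coefficient = 4
x_8 = 3.5000, f(x_8) = 42.875000, coefficient = 1

I ≈ (0.218750/3) × 482.343750 = 35.170898
Exact value: 35.170898
Error: 0.000000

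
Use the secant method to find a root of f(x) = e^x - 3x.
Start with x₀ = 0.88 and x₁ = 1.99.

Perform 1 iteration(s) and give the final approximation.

f(x) = e^x - 3x
x₀ = 0.88, x₁ = 1.99

Secant formula: x_{n+1} = x_n - f(x_n)(x_n - x_{n-1})/(f(x_n) - f(x_{n-1}))

Iteration 1:
  f(0.880000) = -0.229100
  f(1.990000) = 1.345534
  x_2 = 1.990000 - 1.345534×(1.990000 - 0.880000)/(1.345534 - (-0.229100))
       = 1.041499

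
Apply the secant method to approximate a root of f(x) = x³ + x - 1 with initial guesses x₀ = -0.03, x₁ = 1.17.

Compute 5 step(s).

f(x) = x³ + x - 1
x₀ = -0.03, x₁ = 1.17

Secant formula: x_{n+1} = x_n - f(x_n)(x_n - x_{n-1})/(f(x_n) - f(x_{n-1}))

Iteration 1:
  f(-0.030000) = -1.030027
  f(1.170000) = 1.771613
  x_2 = 1.170000 - 1.771613×(1.170000 - (-0.030000))/(1.771613 - (-1.030027))
       = 0.411182
Iteration 2:
  f(1.170000) = 1.771613
  f(0.411182) = -0.519300
  x_3 = 0.411182 - (-0.519300)×(0.411182 - 1.170000)/(-0.519300 - 1.771613)
       = 0.583189
Iteration 3:
  f(0.411182) = -0.519300
  f(0.583189) = -0.218463
  x_4 = 0.583189 - (-0.218463)×(0.583189 - 0.411182)/(-0.218463 - (-0.519300))
       = 0.708098
Iteration 4:
  f(0.583189) = -0.218463
  f(0.708098) = 0.063140
  x_5 = 0.708098 - 0.063140×(0.708098 - 0.583189)/(0.063140 - (-0.218463))
       = 0.680091
Iteration 5:
  f(0.708098) = 0.063140
  f(0.680091) = -0.005350
  x_6 = 0.680091 - (-0.005350)×(0.680091 - 0.708098)/(-0.005350 - 0.063140)
       = 0.682279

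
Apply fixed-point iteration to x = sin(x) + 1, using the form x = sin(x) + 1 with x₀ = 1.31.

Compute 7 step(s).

Equation: x = sin(x) + 1
Fixed-point form: x = sin(x) + 1
x₀ = 1.31

x_1 = g(1.310000) = 1.966185
x_2 = g(1.966185) = 1.922847
x_3 = g(1.922847) = 1.938668
x_4 = g(1.938668) = 1.933095
x_5 = g(1.933095) = 1.935085
x_6 = g(1.935085) = 1.934378
x_7 = g(1.934378) = 1.934629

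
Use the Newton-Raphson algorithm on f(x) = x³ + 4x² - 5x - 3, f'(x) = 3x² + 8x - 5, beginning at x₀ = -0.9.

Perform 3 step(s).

f(x) = x³ + 4x² - 5x - 3
f'(x) = 3x² + 8x - 5
x₀ = -0.9

Newton-Raphson formula: x_{n+1} = x_n - f(x_n)/f'(x_n)

Iteration 1:
  f(-0.900000) = 4.011000
  f'(-0.900000) = -9.770000
  x_1 = -0.900000 - 4.011000/(-9.770000) = -0.489458
Iteration 2:
  f(-0.489458) = 0.288304
  f'(-0.489458) = -8.196954
  x_2 = -0.489458 - 0.288304/(-8.196954) = -0.454285
Iteration 3:
  f(-0.454285) = 0.003175
  f'(-0.454285) = -8.015158
  x_3 = -0.454285 - 0.003175/(-8.015158) = -0.453889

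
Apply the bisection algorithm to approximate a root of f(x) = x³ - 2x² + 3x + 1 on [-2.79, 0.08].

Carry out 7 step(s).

f(x) = x³ - 2x² + 3x + 1
Initial interval: [-2.79, 0.08]

Iteration 1:
  c_1 = (-2.790000 + 0.080000)/2 = -1.355000
  f(c_1) = f(-1.355000) = -9.224864
  f(a) × f(c) ≥ 0, new interval: [-1.355000, 0.080000]
Iteration 2:
  c_2 = (-1.355000 + 0.080000)/2 = -0.637500
  f(c_2) = f(-0.637500) = -1.984396
  f(a) × f(c) ≥ 0, new interval: [-0.637500, 0.080000]
Iteration 3:
  c_3 = (-0.637500 + 0.080000)/2 = -0.278750
  f(c_3) = f(-0.278750) = -0.013312
  f(a) × f(c) ≥ 0, new interval: [-0.278750, 0.080000]
Iteration 4:
  c_4 = (-0.278750 + 0.080000)/2 = -0.099375
  f(c_4) = f(-0.099375) = 0.681143
  f(a) × f(c) < 0, new interval: [-0.278750, -0.099375]
Iteration 5:
  c_5 = (-0.278750 + (-0.099375))/2 = -0.189062
  f(c_5) = f(-0.189062) = 0.354565
  f(a) × f(c) < 0, new interval: [-0.278750, -0.189062]
Iteration 6:
  c_6 = (-0.278750 + (-0.189062))/2 = -0.233906
  f(c_6) = f(-0.233906) = 0.176059
  f(a) × f(c) < 0, new interval: [-0.278750, -0.233906]
Iteration 7:
  c_7 = (-0.278750 + (-0.233906))/2 = -0.256328
  f(c_7) = f(-0.256328) = 0.082766
  f(a) × f(c) < 0, new interval: [-0.278750, -0.256328]

After 7 iteration(s), the approximation is c_7 = -0.256328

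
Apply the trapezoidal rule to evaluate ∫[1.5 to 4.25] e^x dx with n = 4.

f(x) = e^x
a = 1.5, b = 4.25, n = 4
h = (b - a)/n = 0.687500

Trapezoidal rule: (h/2)[f(x₀) + 2f(x₁) + 2f(x₂) + ... + f(xₙ)]

x_0 = 1.5000, f(x_0) = 4.481689, coefficient = 1
x_1 = 2.1875, f(x_1) = 8.912903, coefficient = 2
x_2 = 2.8750, f(x_2) = 17.725424, coefficient = 2
x_3 = 3.5625, f(x_3) = 35.251215, coefficient = 2
x_4 = 4.2500, f(x_4) = 70.105412, coefficient = 1

I ≈ (0.687500/2) × 198.366186 = 68.188376
Exact value: 65.623723
Error: 2.564653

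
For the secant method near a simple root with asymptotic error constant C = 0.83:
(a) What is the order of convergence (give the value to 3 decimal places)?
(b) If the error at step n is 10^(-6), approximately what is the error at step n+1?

(a) Secant method has superlinear convergence with order φ = (1+√5)/2 ≈ 1.618.
    This means |e_{n+1}| ≈ C|e_n|^1.618.

(b) With |e_n| = 10^(-6) and C = 0.83:
    |e_{n+1}| ≈ 0.83 × (10^(-6))^1.618 = 0.83 × 10^(-9.71)

(a) ≈ 1.618 (golden ratio); (b) |e_{n+1}| ≈ 1.625e-10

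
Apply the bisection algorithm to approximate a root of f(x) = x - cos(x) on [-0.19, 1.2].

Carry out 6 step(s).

f(x) = x - cos(x)
Initial interval: [-0.19, 1.2]

Iteration 1:
  c_1 = (-0.190000 + 1.200000)/2 = 0.505000
  f(c_1) = f(0.505000) = -0.370174
  f(a) × f(c) ≥ 0, new interval: [0.505000, 1.200000]
Iteration 2:
  c_2 = (0.505000 + 1.200000)/2 = 0.852500
  f(c_2) = f(0.852500) = 0.194397
  f(a) × f(c) < 0, new interval: [0.505000, 0.852500]
Iteration 3:
  c_3 = (0.505000 + 0.852500)/2 = 0.678750
  f(c_3) = f(0.678750) = -0.099608
  f(a) × f(c) ≥ 0, new interval: [0.678750, 0.852500]
Iteration 4:
  c_4 = (0.678750 + 0.852500)/2 = 0.765625
  f(c_4) = f(0.765625) = 0.044676
  f(a) × f(c) < 0, new interval: [0.678750, 0.765625]
Iteration 5:
  c_5 = (0.678750 + 0.765625)/2 = 0.722187
  f(c_5) = f(0.722187) = -0.028174
  f(a) × f(c) ≥ 0, new interval: [0.722187, 0.765625]
Iteration 6:
  c_6 = (0.722187 + 0.765625)/2 = 0.743906
  f(c_6) = f(0.743906) = 0.008077
  f(a) × f(c) < 0, new interval: [0.722187, 0.743906]

After 6 iteration(s), the approximation is c_6 = 0.743906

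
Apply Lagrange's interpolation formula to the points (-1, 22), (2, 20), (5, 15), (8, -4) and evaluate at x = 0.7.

Lagrange interpolation formula:
P(x) = Σ yᵢ × Lᵢ(x)
where Lᵢ(x) = Π_{j≠i} (x - xⱼ)/(xᵢ - xⱼ)

L_0(0.7) = (0.7 - 2)/(-1 - 2) × (0.7 - 5)/(-1 - 5) × (0.7 - 8)/(-1 - 8) = 0.251895
L_1(0.7) = (0.7 - (-1))/(2 - (-1)) × (0.7 - 5)/(2 - 5) × (0.7 - 8)/(2 - 8) = 0.988204
L_2(0.7) = (0.7 - (-1))/(5 - (-1)) × (0.7 - 2)/(5 - 2) × (0.7 - 8)/(5 - 8) = -0.298759
L_3(0.7) = (0.7 - (-1))/(8 - (-1)) × (0.7 - 2)/(8 - 2) × (0.7 - 5)/(8 - 5) = 0.058660

P(0.7) = 22×L_0(0.7) + 20×L_1(0.7) + 15×L_2(0.7) + (-4)×L_3(0.7)
P(0.7) = 20.589735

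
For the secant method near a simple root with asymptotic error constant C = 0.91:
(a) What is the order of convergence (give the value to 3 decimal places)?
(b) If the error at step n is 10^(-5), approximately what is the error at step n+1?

(a) Secant method has superlinear convergence with order φ = (1+√5)/2 ≈ 1.618.
    This means |e_{n+1}| ≈ C|e_n|^1.618.

(b) With |e_n| = 10^(-5) and C = 0.91:
    |e_{n+1}| ≈ 0.91 × (10^(-5))^1.618 = 0.91 × 10^(-8.09)

(a) ≈ 1.618 (golden ratio); (b) |e_{n+1}| ≈ 7.394e-09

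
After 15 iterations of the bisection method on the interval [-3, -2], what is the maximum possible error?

Bisection error bound: |error| ≤ (b-a)/2^n
|error| ≤ (-2 - (-3))/2^15 = 1/2^15
|error| ≤ 0.0000305176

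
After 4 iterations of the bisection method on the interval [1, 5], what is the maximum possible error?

Bisection error bound: |error| ≤ (b-a)/2^n
|error| ≤ (5 - 1)/2^4 = 4/2^4
|error| ≤ 0.2500000000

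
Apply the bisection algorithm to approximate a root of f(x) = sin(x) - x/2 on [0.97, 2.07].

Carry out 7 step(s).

f(x) = sin(x) - x/2
Initial interval: [0.97, 2.07]

Iteration 1:
  c_1 = (0.970000 + 2.070000)/2 = 1.520000
  f(c_1) = f(1.520000) = 0.238710
  f(a) × f(c) ≥ 0, new interval: [1.520000, 2.070000]
Iteration 2:
  c_2 = (1.520000 + 2.070000)/2 = 1.795000
  f(c_2) = f(1.795000) = 0.077471
  f(a) × f(c) ≥ 0, new interval: [1.795000, 2.070000]
Iteration 3:
  c_3 = (1.795000 + 2.070000)/2 = 1.932500
  f(c_3) = f(1.932500) = -0.030955
  f(a) × f(c) < 0, new interval: [1.795000, 1.932500]
Iteration 4:
  c_4 = (1.795000 + 1.932500)/2 = 1.863750
  f(c_4) = f(1.863750) = 0.025520
  f(a) × f(c) ≥ 0, new interval: [1.863750, 1.932500]
Iteration 5:
  c_5 = (1.863750 + 1.932500)/2 = 1.898125
  f(c_5) = f(1.898125) = -0.002158
  f(a) × f(c) < 0, new interval: [1.863750, 1.898125]
Iteration 6:
  c_6 = (1.863750 + 1.898125)/2 = 1.880937
  f(c_6) = f(1.880937) = 0.011822
  f(a) × f(c) ≥ 0, new interval: [1.880937, 1.898125]
Iteration 7:
  c_7 = (1.880937 + 1.898125)/2 = 1.889531
  f(c_7) = f(1.889531) = 0.004867
  f(a) × f(c) ≥ 0, new interval: [1.889531, 1.898125]

After 7 iteration(s), the approximation is c_7 = 1.889531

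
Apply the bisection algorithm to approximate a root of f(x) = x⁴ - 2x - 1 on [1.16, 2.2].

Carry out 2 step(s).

f(x) = x⁴ - 2x - 1
Initial interval: [1.16, 2.2]

Iteration 1:
  c_1 = (1.160000 + 2.200000)/2 = 1.680000
  f(c_1) = f(1.680000) = 3.605942
  f(a) × f(c) < 0, new interval: [1.160000, 1.680000]
Iteration 2:
  c_2 = (1.160000 + 1.680000)/2 = 1.420000
  f(c_2) = f(1.420000) = 0.225869
  f(a) × f(c) < 0, new interval: [1.160000, 1.420000]

After 2 iteration(s), the approximation is c_2 = 1.420000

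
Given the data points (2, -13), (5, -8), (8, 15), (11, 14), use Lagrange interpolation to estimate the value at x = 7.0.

Lagrange interpolation formula:
P(x) = Σ yᵢ × Lᵢ(x)
where Lᵢ(x) = Π_{j≠i} (x - xⱼ)/(xᵢ - xⱼ)

L_0(7.0) = (7.0 - 5)/(2 - 5) × (7.0 - 8)/(2 - 8) × (7.0 - 11)/(2 - 11) = -0.049383
L_1(7.0) = (7.0 - 2)/(5 - 2) × (7.0 - 8)/(5 - 8) × (7.0 - 11)/(5 - 11) = 0.370370
L_2(7.0) = (7.0 - 2)/(8 - 2) × (7.0 - 5)/(8 - 5) × (7.0 - 11)/(8 - 11) = 0.740741
L_3(7.0) = (7.0 - 2)/(11 - 2) × (7.0 - 5)/(11 - 5) × (7.0 - 8)/(11 - 8) = -0.061728

P(7.0) = (-13)×L_0(7.0) + (-8)×L_1(7.0) + 15×L_2(7.0) + 14×L_3(7.0)
P(7.0) = 7.925926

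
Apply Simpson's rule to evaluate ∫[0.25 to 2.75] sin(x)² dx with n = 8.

f(x) = sin(x)²
a = 0.25, b = 2.75, n = 8
h = (b - a)/n = 0.312500

Simpson's rule: (h/3)[f(x₀) + 4f(x₁) + 2f(x₂) + ... + f(xₙ)]

x_0 = 0.2500, f(x_0) = 0.061209, coefficient = 1
x_1 = 0.5625, f(x_1) = 0.284412, coefficient = 4
x_2 = 0.8750, f(x_2) = 0.589123, coefficient = 2
x_3 = 1.1875, f(x_3) = 0.860139, coefficient = 4
x_4 = 1.5000, f(x_4) = 0.994996, coefficient = 2
x_5 = 1.8125, f(x_5) = 0.942708, coefficient = 4
x_6 = 2.1250, f(x_6) = 0.723044, coefficient = 2
x_7 = 2.4375, f(x_7) = 0.419052, coefficient = 4
x_8 = 2.7500, f(x_8) = 0.145665, coefficient = 1

I ≈ (0.312500/3) × 14.846446 = 1.546505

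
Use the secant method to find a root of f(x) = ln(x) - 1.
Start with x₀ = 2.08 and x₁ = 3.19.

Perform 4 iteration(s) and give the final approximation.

f(x) = ln(x) - 1
x₀ = 2.08, x₁ = 3.19

Secant formula: x_{n+1} = x_n - f(x_n)(x_n - x_{n-1})/(f(x_n) - f(x_{n-1}))

Iteration 1:
  f(2.080000) = -0.267632
  f(3.190000) = 0.160021
  x_2 = 3.190000 - 0.160021×(3.190000 - 2.080000)/(0.160021 - (-0.267632))
       = 2.774656
Iteration 2:
  f(3.190000) = 0.160021
  f(2.774656) = 0.020527
  x_3 = 2.774656 - 0.020527×(2.774656 - 3.190000)/(0.020527 - 0.160021)
       = 2.713538
Iteration 3:
  f(2.774656) = 0.020527
  f(2.713538) = -0.001747
  x_4 = 2.713538 - (-0.001747)×(2.713538 - 2.774656)/(-0.001747 - 0.020527)
       = 2.718331
Iteration 4:
  f(2.713538) = -0.001747
  f(2.718331) = 0.000018
  x_5 = 2.718331 - 0.000018×(2.718331 - 2.713538)/(0.000018 - (-0.001747))
       = 2.718282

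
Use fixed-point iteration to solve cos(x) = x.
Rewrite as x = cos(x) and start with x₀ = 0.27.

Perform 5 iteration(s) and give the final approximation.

Equation: cos(x) = x
Fixed-point form: x = cos(x)
x₀ = 0.27

x_1 = g(0.270000) = 0.963771
x_2 = g(0.963771) = 0.570427
x_3 = g(0.570427) = 0.841671
x_4 = g(0.841671) = 0.666218
x_5 = g(0.666218) = 0.786165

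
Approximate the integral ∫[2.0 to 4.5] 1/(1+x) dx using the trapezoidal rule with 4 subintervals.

f(x) = 1/(1+x)
a = 2.0, b = 4.5, n = 4
h = (b - a)/n = 0.625000

Trapezoidal rule: (h/2)[f(x₀) + 2f(x₁) + 2f(x₂) + ... + f(xₙ)]

x_0 = 2.0000, f(x_0) = 0.333333, coefficient = 1
x_1 = 2.6250, f(x_1) = 0.275862, coefficient = 2
x_2 = 3.2500, f(x_2) = 0.235294, coefficient = 2
x_3 = 3.8750, f(x_3) = 0.205128, coefficient = 2
x_4 = 4.5000, f(x_4) = 0.181818, coefficient = 1

I ≈ (0.625000/2) × 1.947720 = 0.608663
Exact value: 0.606136
Error: 0.002527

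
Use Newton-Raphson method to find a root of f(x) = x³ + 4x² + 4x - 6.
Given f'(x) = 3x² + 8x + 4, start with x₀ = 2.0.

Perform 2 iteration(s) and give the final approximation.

f(x) = x³ + 4x² + 4x - 6
f'(x) = 3x² + 8x + 4
x₀ = 2.0

Newton-Raphson formula: x_{n+1} = x_n - f(x_n)/f'(x_n)

Iteration 1:
  f(2.000000) = 26.000000
  f'(2.000000) = 32.000000
  x_1 = 2.000000 - 26.000000/32.000000 = 1.187500
Iteration 2:
  f(1.187500) = 6.065186
  f'(1.187500) = 17.730469
  x_2 = 1.187500 - 6.065186/17.730469 = 0.845423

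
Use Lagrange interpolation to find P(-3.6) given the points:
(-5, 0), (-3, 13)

Lagrange interpolation formula:
P(x) = Σ yᵢ × Lᵢ(x)
where Lᵢ(x) = Π_{j≠i} (x - xⱼ)/(xᵢ - xⱼ)

L_0(-3.6) = (-3.6 - (-3))/(-5 - (-3)) = 0.300000
L_1(-3.6) = (-3.6 - (-5))/(-3 - (-5)) = 0.700000

P(-3.6) = 0×L_0(-3.6) + 13×L_1(-3.6)
P(-3.6) = 9.100000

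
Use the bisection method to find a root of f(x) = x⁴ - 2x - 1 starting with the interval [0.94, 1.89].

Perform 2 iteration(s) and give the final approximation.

f(x) = x⁴ - 2x - 1
Initial interval: [0.94, 1.89]

Iteration 1:
  c_1 = (0.940000 + 1.890000)/2 = 1.415000
  f(c_1) = f(1.415000) = 0.178905
  f(a) × f(c) < 0, new interval: [0.940000, 1.415000]
Iteration 2:
  c_2 = (0.940000 + 1.415000)/2 = 1.177500
  f(c_2) = f(1.177500) = -1.432600
  f(a) × f(c) ≥ 0, new interval: [1.177500, 1.415000]

After 2 iteration(s), the approximation is c_2 = 1.177500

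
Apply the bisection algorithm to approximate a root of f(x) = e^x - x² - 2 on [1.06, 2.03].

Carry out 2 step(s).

f(x) = e^x - x² - 2
Initial interval: [1.06, 2.03]

Iteration 1:
  c_1 = (1.060000 + 2.030000)/2 = 1.545000
  f(c_1) = f(1.545000) = 0.300947
  f(a) × f(c) < 0, new interval: [1.060000, 1.545000]
Iteration 2:
  c_2 = (1.060000 + 1.545000)/2 = 1.302500
  f(c_2) = f(1.302500) = -0.018025
  f(a) × f(c) ≥ 0, new interval: [1.302500, 1.545000]

After 2 iteration(s), the approximation is c_2 = 1.302500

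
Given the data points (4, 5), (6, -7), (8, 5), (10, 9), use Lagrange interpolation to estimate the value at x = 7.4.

Lagrange interpolation formula:
P(x) = Σ yᵢ × Lᵢ(x)
where Lᵢ(x) = Π_{j≠i} (x - xⱼ)/(xᵢ - xⱼ)

L_0(7.4) = (7.4 - 6)/(4 - 6) × (7.4 - 8)/(4 - 8) × (7.4 - 10)/(4 - 10) = -0.045500
L_1(7.4) = (7.4 - 4)/(6 - 4) × (7.4 - 8)/(6 - 8) × (7.4 - 10)/(6 - 10) = 0.331500
L_2(7.4) = (7.4 - 4)/(8 - 4) × (7.4 - 6)/(8 - 6) × (7.4 - 10)/(8 - 10) = 0.773500
L_3(7.4) = (7.4 - 4)/(10 - 4) × (7.4 - 6)/(10 - 6) × (7.4 - 8)/(10 - 8) = -0.059500

P(7.4) = 5×L_0(7.4) + (-7)×L_1(7.4) + 5×L_2(7.4) + 9×L_3(7.4)
P(7.4) = 0.784000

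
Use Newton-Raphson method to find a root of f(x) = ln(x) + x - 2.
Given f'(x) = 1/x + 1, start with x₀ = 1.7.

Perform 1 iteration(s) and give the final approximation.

f(x) = ln(x) + x - 2
f'(x) = 1/x + 1
x₀ = 1.7

Newton-Raphson formula: x_{n+1} = x_n - f(x_n)/f'(x_n)

Iteration 1:
  f(1.700000) = 0.230628
  f'(1.700000) = 1.588235
  x_1 = 1.700000 - 0.230628/1.588235 = 1.554790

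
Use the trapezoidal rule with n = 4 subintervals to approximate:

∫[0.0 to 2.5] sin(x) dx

f(x) = sin(x)
a = 0.0, b = 2.5, n = 4
h = (b - a)/n = 0.625000

Trapezoidal rule: (h/2)[f(x₀) + 2f(x₁) + 2f(x₂) + ... + f(xₙ)]

x_0 = 0.0000, f(x_0) = 0.000000, coefficient = 1
x_1 = 0.6250, f(x_1) = 0.585097, coefficient = 2
x_2 = 1.2500, f(x_2) = 0.948985, coefficient = 2
x_3 = 1.8750, f(x_3) = 0.954086, coefficient = 2
x_4 = 2.5000, f(x_4) = 0.598472, coefficient = 1

I ≈ (0.625000/2) × 5.574807 = 1.742127
Exact value: 1.801144
Error: 0.059016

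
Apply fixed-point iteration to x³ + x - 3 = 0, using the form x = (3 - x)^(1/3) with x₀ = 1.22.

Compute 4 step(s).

Equation: x³ + x - 3 = 0
Fixed-point form: x = (3 - x)^(1/3)
x₀ = 1.22

x_1 = g(1.220000) = 1.211918
x_2 = g(1.211918) = 1.213750
x_3 = g(1.213750) = 1.213335
x_4 = g(1.213335) = 1.213429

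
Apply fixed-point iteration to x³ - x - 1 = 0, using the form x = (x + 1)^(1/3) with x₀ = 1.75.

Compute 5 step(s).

Equation: x³ - x - 1 = 0
Fixed-point form: x = (x + 1)^(1/3)
x₀ = 1.75

x_1 = g(1.750000) = 1.401020
x_2 = g(1.401020) = 1.339055
x_3 = g(1.339055) = 1.327436
x_4 = g(1.327436) = 1.325234
x_5 = g(1.325234) = 1.324816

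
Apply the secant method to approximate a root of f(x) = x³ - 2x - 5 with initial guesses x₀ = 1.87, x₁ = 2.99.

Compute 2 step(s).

f(x) = x³ - 2x - 5
x₀ = 1.87, x₁ = 2.99

Secant formula: x_{n+1} = x_n - f(x_n)(x_n - x_{n-1})/(f(x_n) - f(x_{n-1}))

Iteration 1:
  f(1.870000) = -2.200797
  f(2.990000) = 15.750899
  x_2 = 2.990000 - 15.750899×(2.990000 - 1.870000)/(15.750899 - (-2.200797))
       = 2.007307
Iteration 2:
  f(2.990000) = 15.750899
  f(2.007307) = -0.926610
  x_3 = 2.007307 - (-0.926610)×(2.007307 - 2.990000)/(-0.926610 - 15.750899)
       = 2.061906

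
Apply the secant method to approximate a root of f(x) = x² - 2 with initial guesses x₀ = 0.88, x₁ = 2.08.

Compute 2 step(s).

f(x) = x² - 2
x₀ = 0.88, x₁ = 2.08

Secant formula: x_{n+1} = x_n - f(x_n)(x_n - x_{n-1})/(f(x_n) - f(x_{n-1}))

Iteration 1:
  f(0.880000) = -1.225600
  f(2.080000) = 2.326400
  x_2 = 2.080000 - 2.326400×(2.080000 - 0.880000)/(2.326400 - (-1.225600))
       = 1.294054
Iteration 2:
  f(2.080000) = 2.326400
  f(1.294054) = -0.325424
  x_3 = 1.294054 - (-0.325424)×(1.294054 - 2.080000)/(-0.325424 - 2.326400)
       = 1.390503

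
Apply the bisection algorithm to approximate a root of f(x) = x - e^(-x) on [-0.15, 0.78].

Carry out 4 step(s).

f(x) = x - e^(-x)
Initial interval: [-0.15, 0.78]

Iteration 1:
  c_1 = (-0.150000 + 0.780000)/2 = 0.315000
  f(c_1) = f(0.315000) = -0.414789
  f(a) × f(c) ≥ 0, new interval: [0.315000, 0.780000]
Iteration 2:
  c_2 = (0.315000 + 0.780000)/2 = 0.547500
  f(c_2) = f(0.547500) = -0.030894
  f(a) × f(c) ≥ 0, new interval: [0.547500, 0.780000]
Iteration 3:
  c_3 = (0.547500 + 0.780000)/2 = 0.663750
  f(c_3) = f(0.663750) = 0.148833
  f(a) × f(c) < 0, new interval: [0.547500, 0.663750]
Iteration 4:
  c_4 = (0.547500 + 0.663750)/2 = 0.605625
  f(c_4) = f(0.605625) = 0.059892
  f(a) × f(c) < 0, new interval: [0.547500, 0.605625]

After 4 iteration(s), the approximation is c_4 = 0.605625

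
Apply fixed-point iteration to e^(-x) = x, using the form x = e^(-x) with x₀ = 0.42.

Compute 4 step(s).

Equation: e^(-x) = x
Fixed-point form: x = e^(-x)
x₀ = 0.42

x_1 = g(0.420000) = 0.657047
x_2 = g(0.657047) = 0.518380
x_3 = g(0.518380) = 0.595484
x_4 = g(0.595484) = 0.551295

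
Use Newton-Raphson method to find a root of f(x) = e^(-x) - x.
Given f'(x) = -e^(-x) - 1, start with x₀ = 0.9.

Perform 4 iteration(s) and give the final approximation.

f(x) = e^(-x) - x
f'(x) = -e^(-x) - 1
x₀ = 0.9

Newton-Raphson formula: x_{n+1} = x_n - f(x_n)/f'(x_n)

Iteration 1:
  f(0.900000) = -0.493430
  f'(0.900000) = -1.406570
  x_1 = 0.900000 - (-0.493430)/(-1.406570) = 0.549196
Iteration 2:
  f(0.549196) = 0.028218
  f'(0.549196) = -1.577414
  x_2 = 0.549196 - 0.028218/(-1.577414) = 0.567085
Iteration 3:
  f(0.567085) = 0.000092
  f'(0.567085) = -1.567177
  x_3 = 0.567085 - 0.000092/(-1.567177) = 0.567143
Iteration 4:
  f(0.567143) = 0.000000
  f'(0.567143) = -1.567143
  x_4 = 0.567143 - 0.000000/(-1.567143) = 0.567143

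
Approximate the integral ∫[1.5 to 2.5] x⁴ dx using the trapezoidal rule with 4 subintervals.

f(x) = x⁴
a = 1.5, b = 2.5, n = 4
h = (b - a)/n = 0.250000

Trapezoidal rule: (h/2)[f(x₀) + 2f(x₁) + 2f(x₂) + ... + f(xₙ)]

x_0 = 1.5000, f(x_0) = 5.062500, coefficient = 1
x_1 = 1.7500, f(x_1) = 9.378906, coefficient = 2
x_2 = 2.0000, f(x_2) = 16.000000, coefficient = 2
x_3 = 2.2500, f(x_3) = 25.628906, coefficient = 2
x_4 = 2.5000, f(x_4) = 39.062500, coefficient = 1

I ≈ (0.250000/2) × 146.140625 = 18.267578
Exact value: 18.012500
Error: 0.255078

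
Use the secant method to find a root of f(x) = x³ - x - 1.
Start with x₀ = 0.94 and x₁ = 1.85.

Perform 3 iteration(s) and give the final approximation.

f(x) = x³ - x - 1
x₀ = 0.94, x₁ = 1.85

Secant formula: x_{n+1} = x_n - f(x_n)(x_n - x_{n-1})/(f(x_n) - f(x_{n-1}))

Iteration 1:
  f(0.940000) = -1.109416
  f(1.850000) = 3.481625
  x_2 = 1.850000 - 3.481625×(1.850000 - 0.940000)/(3.481625 - (-1.109416))
       = 1.159900
Iteration 2:
  f(1.850000) = 3.481625
  f(1.159900) = -0.599409
  x_3 = 1.159900 - (-0.599409)×(1.159900 - 1.850000)/(-0.599409 - 3.481625)
       = 1.261259
Iteration 3:
  f(1.159900) = -0.599409
  f(1.261259) = -0.254879
  x_4 = 1.261259 - (-0.254879)×(1.261259 - 1.159900)/(-0.254879 - (-0.599409))
       = 1.336244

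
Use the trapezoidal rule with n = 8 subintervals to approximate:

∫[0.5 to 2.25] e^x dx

f(x) = e^x
a = 0.5, b = 2.25, n = 8
h = (b - a)/n = 0.218750

Trapezoidal rule: (h/2)[f(x₀) + 2f(x₁) + 2f(x₂) + ... + f(xₙ)]

x_0 = 0.5000, f(x_0) = 1.648721, coefficient = 1
x_1 = 0.7188, f(x_1) = 2.051867, coefficient = 2
x_2 = 0.9375, f(x_2) = 2.553589, coefficient = 2
x_3 = 1.1562, f(x_3) = 3.177993, coefficient = 2
x_4 = 1.3750, f(x_4) = 3.955077, coefficient = 2
x_5 = 1.5938, f(x_5) = 4.922173, coefficient = 2
x_6 = 1.8125, f(x_6) = 6.125743, coefficient = 2
x_7 = 2.0312, f(x_7) = 7.623610, coefficient = 2
x_8 = 2.2500, f(x_8) = 9.487736, coefficient = 1

I ≈ (0.218750/2) × 71.956560 = 7.870249
Exact value: 7.839015
Error: 0.031234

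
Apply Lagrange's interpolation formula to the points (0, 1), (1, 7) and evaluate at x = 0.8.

Lagrange interpolation formula:
P(x) = Σ yᵢ × Lᵢ(x)
where Lᵢ(x) = Π_{j≠i} (x - xⱼ)/(xᵢ - xⱼ)

L_0(0.8) = (0.8 - 1)/(0 - 1) = 0.200000
L_1(0.8) = (0.8 - 0)/(1 - 0) = 0.800000

P(0.8) = 1×L_0(0.8) + 7×L_1(0.8)
P(0.8) = 5.800000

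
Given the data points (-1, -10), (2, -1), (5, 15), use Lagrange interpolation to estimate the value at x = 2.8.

Lagrange interpolation formula:
P(x) = Σ yᵢ × Lᵢ(x)
where Lᵢ(x) = Π_{j≠i} (x - xⱼ)/(xᵢ - xⱼ)

L_0(2.8) = (2.8 - 2)/(-1 - 2) × (2.8 - 5)/(-1 - 5) = -0.097778
L_1(2.8) = (2.8 - (-1))/(2 - (-1)) × (2.8 - 5)/(2 - 5) = 0.928889
L_2(2.8) = (2.8 - (-1))/(5 - (-1)) × (2.8 - 2)/(5 - 2) = 0.168889

P(2.8) = (-10)×L_0(2.8) + (-1)×L_1(2.8) + 15×L_2(2.8)
P(2.8) = 2.582222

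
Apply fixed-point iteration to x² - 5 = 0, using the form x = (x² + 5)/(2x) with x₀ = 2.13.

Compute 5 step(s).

Equation: x² - 5 = 0
Fixed-point form: x = (x² + 5)/(2x)
x₀ = 2.13

x_1 = g(2.130000) = 2.238709
x_2 = g(2.238709) = 2.236070
x_3 = g(2.236070) = 2.236068
x_4 = g(2.236068) = 2.236068
x_5 = g(2.236068) = 2.236068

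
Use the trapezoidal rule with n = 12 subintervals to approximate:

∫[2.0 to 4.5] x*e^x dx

f(x) = x*e^x
a = 2.0, b = 4.5, n = 12
h = (b - a)/n = 0.208333

Trapezoidal rule: (h/2)[f(x₀) + 2f(x₁) + 2f(x₂) + ... + f(xₙ)]

x_0 = 2.0000, f(x_0) = 14.778112, coefficient = 1
x_1 = 2.2083, f(x_1) = 20.097017, coefficient = 2
x_2 = 2.4167, f(x_2) = 27.087053, coefficient = 2
x_3 = 2.6250, f(x_3) = 36.237007, coefficient = 2
x_4 = 2.8333, f(x_4) = 48.172446, coefficient = 2
x_5 = 3.0417, f(x_5) = 63.692848, coefficient = 2
x_6 = 3.2500, f(x_6) = 83.818605, coefficient = 2
x_7 = 3.4583, f(x_7) = 109.850474, coefficient = 2
x_8 = 3.6667, f(x_8) = 143.444708, coefficient = 2
x_9 = 3.8750, f(x_9) = 186.707956, coefficient = 2
x_10 = 4.0833, f(x_10) = 242.317047, coefficient = 2
x_11 = 4.2917, f(x_11) = 313.670109, coefficient = 2
x_12 = 4.5000, f(x_12) = 405.077091, coefficient = 1

I ≈ (0.208333/2) × 2970.045743 = 309.379765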